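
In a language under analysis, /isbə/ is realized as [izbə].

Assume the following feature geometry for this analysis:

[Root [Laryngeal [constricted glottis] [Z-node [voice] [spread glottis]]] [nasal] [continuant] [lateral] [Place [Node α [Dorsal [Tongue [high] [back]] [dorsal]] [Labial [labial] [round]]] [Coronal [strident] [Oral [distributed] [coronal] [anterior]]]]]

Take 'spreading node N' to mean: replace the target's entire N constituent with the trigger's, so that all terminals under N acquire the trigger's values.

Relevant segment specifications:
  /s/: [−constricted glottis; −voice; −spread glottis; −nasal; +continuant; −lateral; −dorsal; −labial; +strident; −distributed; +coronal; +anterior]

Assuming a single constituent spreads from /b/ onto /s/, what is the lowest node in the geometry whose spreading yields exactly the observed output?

[voice]

Comparing /s/ with its surface form [z], the only feature that changes is [voice].
Only a single terminal changes, and /b/ supplies the new value, so [voice] itself is the minimal spreading constituent.
Features on which the two segments disagree outside [voice], such as [coronal], [labial], are unchanged — nothing dominating them spread, and [voice] is the minimal sufficient constituent.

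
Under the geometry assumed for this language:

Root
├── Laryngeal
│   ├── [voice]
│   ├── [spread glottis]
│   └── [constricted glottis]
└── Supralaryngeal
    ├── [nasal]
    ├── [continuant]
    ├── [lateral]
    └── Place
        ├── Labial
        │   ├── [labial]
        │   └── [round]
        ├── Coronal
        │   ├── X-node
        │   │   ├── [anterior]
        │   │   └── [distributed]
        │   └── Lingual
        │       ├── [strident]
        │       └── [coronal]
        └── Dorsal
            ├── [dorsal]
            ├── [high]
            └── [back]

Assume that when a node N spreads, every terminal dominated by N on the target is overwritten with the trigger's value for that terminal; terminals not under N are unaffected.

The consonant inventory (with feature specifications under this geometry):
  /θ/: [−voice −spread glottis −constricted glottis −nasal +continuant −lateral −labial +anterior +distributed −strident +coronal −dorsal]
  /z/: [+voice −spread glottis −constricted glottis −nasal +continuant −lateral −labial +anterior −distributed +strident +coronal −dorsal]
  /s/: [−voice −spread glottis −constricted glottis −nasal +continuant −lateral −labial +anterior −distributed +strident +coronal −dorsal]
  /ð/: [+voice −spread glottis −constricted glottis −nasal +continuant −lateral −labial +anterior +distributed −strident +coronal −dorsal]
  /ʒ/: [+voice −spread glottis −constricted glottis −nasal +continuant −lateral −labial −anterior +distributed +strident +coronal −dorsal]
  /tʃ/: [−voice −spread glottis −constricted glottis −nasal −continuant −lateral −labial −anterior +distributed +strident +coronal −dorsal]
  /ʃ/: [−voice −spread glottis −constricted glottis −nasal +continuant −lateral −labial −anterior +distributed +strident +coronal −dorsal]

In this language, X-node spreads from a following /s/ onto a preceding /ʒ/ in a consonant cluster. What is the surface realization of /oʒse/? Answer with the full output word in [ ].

The X-node node dominates the terminals [anterior], [distributed].
Spreading X-node from /s/ onto /ʒ/ replaces those values with /s/'s: [+anterior], [−distributed]. Features outside X-node ([voice], [spread glottis], [constricted glottis], …) stay as in /ʒ/.
Among the inventory, only /z/ has exactly this specification, giving the surface form [ozse].

[ozse]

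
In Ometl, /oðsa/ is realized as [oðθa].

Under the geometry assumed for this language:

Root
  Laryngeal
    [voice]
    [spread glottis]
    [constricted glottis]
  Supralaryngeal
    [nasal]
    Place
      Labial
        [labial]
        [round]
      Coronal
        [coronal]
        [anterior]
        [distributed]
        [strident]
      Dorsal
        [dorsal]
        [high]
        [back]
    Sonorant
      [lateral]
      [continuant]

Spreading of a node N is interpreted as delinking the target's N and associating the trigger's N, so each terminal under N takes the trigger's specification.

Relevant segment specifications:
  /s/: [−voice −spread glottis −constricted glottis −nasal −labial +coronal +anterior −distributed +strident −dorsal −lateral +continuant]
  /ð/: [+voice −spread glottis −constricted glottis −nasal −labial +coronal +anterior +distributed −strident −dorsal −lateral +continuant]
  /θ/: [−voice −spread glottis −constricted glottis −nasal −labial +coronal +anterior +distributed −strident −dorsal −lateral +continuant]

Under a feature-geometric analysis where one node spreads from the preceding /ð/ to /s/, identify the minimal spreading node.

Coronal

Feature comparison: [distributed], [strident] differ between /s/ and [θ]; the remaining terminals match.
The smallest constituent containing every changed terminal is Coronal — each of its daughters lacks at least one of the affected features.
If Coronal spreads, every terminal under it takes /ð/'s value, producing [θ] as observed.
[voice] stays as in /s/ although /ð/ differs there, so no node dominating it spread; among the remaining candidates Coronal is the lowest that derives the output.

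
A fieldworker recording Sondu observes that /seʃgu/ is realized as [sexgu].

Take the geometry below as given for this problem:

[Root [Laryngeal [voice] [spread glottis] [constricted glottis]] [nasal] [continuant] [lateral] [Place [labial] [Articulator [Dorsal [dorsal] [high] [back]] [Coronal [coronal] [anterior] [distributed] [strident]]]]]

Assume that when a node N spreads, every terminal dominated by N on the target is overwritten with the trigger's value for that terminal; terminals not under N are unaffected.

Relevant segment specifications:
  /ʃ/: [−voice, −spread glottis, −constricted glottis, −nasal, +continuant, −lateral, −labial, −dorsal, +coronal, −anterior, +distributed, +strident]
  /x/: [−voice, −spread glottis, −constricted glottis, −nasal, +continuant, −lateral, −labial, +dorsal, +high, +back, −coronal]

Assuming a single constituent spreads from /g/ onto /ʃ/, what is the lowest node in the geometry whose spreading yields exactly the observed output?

Articulator

Comparing /ʃ/ with its surface form [x], the features that change are [coronal], [anterior], [distributed], [strident], [dorsal], [high], [back].
The smallest constituent containing every changed terminal is Articulator — each of its daughters lacks at least one of the affected features.
If Articulator spreads, every terminal under it takes /g/'s value, producing [x] as observed.
Features on which the two segments disagree outside Articulator, such as [voice], [continuant], are unchanged — nothing dominating them spread, and Articulator is the minimal sufficient constituent.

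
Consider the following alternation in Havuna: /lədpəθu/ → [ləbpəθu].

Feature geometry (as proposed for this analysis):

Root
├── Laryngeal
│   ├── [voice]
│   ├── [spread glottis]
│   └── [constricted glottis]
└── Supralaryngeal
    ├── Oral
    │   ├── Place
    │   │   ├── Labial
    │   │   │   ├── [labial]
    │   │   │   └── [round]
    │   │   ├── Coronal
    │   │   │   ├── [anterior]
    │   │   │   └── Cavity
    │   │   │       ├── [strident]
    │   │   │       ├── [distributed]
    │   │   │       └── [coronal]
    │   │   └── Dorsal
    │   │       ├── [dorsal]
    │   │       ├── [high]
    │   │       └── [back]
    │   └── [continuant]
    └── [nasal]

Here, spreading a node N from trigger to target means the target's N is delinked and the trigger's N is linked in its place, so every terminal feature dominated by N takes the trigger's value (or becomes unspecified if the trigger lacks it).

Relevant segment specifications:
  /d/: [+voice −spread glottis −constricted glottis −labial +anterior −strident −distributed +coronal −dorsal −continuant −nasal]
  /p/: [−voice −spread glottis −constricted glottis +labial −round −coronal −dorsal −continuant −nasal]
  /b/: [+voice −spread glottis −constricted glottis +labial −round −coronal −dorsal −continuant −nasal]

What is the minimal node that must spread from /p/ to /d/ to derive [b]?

Place

Comparing /d/ with its surface form [b], the features that change are [labial], [round], [coronal], [anterior], [distributed], [strident].
In this geometry the lowest node dominating all of them is Place: every daughter of Place dominates only a proper subset, so no lower node suffices.
If Place spreads, every terminal under it takes /p/'s value, producing [b] as observed.
[voice], a feature on which the two segments disagree outside Place, is unchanged — nothing dominating it spread, and Place is the minimal sufficient constituent.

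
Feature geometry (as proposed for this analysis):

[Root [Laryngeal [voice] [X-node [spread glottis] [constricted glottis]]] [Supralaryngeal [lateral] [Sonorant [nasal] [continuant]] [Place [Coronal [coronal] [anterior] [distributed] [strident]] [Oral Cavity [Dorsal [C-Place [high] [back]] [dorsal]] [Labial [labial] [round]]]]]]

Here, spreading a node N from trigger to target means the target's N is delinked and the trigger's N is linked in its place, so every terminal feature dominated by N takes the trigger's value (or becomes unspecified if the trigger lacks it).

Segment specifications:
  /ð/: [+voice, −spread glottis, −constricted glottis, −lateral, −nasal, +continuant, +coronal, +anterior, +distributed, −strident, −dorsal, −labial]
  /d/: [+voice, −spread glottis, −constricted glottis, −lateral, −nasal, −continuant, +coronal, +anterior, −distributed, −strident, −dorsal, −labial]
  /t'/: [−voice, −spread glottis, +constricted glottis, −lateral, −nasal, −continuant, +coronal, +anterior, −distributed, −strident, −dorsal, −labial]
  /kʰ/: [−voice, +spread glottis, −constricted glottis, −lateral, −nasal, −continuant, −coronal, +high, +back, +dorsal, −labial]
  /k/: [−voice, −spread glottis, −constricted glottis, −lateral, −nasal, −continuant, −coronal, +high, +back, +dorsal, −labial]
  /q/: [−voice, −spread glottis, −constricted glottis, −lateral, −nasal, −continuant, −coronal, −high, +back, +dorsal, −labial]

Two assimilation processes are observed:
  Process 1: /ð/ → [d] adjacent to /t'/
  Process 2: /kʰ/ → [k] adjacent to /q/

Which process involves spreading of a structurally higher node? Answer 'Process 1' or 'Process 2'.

Process 1

In Process 1, [continuant], [distributed] change, so the minimal spreading node is Supralaryngeal at depth 1.
In Process 2, [spread glottis] changes, so the minimal spreading node is [spread glottis] at depth 3.
Depth 1 < depth 3; Process 1 involves the structurally higher constituent Supralaryngeal.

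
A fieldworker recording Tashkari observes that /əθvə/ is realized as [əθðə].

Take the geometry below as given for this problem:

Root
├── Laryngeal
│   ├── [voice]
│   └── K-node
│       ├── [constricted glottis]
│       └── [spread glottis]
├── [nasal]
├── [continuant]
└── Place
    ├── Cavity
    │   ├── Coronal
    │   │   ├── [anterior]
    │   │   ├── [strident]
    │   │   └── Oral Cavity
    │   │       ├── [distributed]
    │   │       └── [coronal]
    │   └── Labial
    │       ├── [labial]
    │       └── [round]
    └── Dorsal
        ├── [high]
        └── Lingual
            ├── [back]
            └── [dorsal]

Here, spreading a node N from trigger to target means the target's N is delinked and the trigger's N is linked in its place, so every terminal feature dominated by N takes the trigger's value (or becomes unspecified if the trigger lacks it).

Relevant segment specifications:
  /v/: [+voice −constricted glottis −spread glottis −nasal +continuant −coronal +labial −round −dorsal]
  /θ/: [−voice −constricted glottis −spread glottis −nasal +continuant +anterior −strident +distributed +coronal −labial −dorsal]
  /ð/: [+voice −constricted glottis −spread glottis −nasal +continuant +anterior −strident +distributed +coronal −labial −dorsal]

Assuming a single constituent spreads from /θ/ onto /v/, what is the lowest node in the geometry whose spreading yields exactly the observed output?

Comparing /v/ with its surface form [ð], the features that change are [labial], [round], [coronal], [anterior], [distributed], [strident].
Tracing each changed feature up the tree, the paths first meet at Cavity; any lower node misses at least one of them.
Delinking /v/'s Cavity and associating /θ/'s Cavity gives precisely the feature bundle of [ð].
[voice] stays as in /v/ although /θ/ differs there, so no node dominating it spread; among the remaining candidates Cavity is the lowest that derives the output.

Cavity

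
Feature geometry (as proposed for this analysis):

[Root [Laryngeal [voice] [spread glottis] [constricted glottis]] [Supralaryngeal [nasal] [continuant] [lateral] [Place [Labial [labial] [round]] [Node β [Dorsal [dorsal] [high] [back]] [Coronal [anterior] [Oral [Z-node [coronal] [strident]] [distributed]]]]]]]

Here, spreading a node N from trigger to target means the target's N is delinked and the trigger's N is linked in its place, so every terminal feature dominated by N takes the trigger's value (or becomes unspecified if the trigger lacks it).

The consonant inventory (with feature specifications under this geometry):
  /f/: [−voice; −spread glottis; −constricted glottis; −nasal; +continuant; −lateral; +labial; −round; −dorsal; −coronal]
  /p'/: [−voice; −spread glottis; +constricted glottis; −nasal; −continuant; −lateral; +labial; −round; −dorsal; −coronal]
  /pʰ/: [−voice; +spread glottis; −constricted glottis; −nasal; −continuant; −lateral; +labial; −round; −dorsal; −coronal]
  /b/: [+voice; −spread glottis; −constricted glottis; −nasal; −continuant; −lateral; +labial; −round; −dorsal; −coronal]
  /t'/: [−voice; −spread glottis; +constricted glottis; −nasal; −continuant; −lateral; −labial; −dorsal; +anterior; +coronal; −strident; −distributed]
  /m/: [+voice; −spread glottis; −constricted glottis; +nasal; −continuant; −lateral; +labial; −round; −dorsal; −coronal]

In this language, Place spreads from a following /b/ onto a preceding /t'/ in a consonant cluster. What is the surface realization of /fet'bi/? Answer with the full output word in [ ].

[fep'bi]

The Place node dominates the terminals [labial], [round], [dorsal], [high], [back], [anterior], [coronal], [strident], [distributed].
After delinking /t'/'s Place and linking /b/'s, the affected terminals become [+labial], [−round], [−dorsal], [−coronal]; [voice], [spread glottis], [constricted glottis], … (outside Place) are retained from /t'/.
The resulting bundle matches /p'/ in the inventory; substituting it for /t'/ gives [fep'bi].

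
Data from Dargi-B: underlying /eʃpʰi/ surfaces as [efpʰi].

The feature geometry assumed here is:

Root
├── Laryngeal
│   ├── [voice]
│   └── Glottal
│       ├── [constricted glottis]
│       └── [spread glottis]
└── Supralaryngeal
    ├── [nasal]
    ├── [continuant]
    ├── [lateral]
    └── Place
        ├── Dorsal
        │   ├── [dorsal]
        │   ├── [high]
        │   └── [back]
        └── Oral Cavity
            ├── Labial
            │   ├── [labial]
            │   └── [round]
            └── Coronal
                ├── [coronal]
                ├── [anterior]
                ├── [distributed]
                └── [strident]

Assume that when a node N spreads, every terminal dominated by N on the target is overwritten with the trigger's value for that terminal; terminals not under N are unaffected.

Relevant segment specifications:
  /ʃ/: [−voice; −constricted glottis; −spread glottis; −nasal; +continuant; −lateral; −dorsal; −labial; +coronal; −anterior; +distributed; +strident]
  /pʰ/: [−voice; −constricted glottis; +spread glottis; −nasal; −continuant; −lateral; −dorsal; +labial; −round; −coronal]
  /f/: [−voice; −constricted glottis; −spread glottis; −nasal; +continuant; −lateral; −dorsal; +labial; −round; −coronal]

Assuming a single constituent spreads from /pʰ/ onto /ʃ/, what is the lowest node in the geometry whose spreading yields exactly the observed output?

/ʃ/ and [f] differ in [labial], [round], [coronal], [anterior], [distributed], [strident]; every other specified feature is identical.
The smallest constituent containing every changed terminal is Oral Cavity — each of its daughters lacks at least one of the affected features.
Spreading Oral Cavity from /pʰ/ overwrites each of those terminals with /pʰ/'s values, yielding exactly [f].
Features on which the two segments disagree outside Oral Cavity, such as [continuant], [spread glottis], are unchanged — nothing dominating them spread, and Oral Cavity is the minimal sufficient constituent.

Oral Cavity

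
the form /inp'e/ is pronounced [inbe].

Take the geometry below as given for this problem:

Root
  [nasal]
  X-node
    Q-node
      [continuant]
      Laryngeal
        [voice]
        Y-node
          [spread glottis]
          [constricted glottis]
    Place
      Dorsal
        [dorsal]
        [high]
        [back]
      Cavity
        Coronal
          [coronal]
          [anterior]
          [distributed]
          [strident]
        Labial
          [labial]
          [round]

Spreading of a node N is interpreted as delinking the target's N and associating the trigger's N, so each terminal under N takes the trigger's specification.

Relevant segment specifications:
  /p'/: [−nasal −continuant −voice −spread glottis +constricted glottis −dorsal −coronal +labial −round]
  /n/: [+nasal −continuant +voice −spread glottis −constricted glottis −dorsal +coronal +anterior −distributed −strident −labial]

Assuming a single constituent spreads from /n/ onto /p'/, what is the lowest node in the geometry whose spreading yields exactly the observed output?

Laryngeal

/p'/ and [b] differ in [voice], [constricted glottis]; every other specified feature is identical.
These terminals are all dominated by Laryngeal, and no proper subconstituent of Laryngeal covers them all; Laryngeal is their lowest common ancestor.
Spreading Laryngeal from /n/ overwrites each of those terminals with /n/'s values, yielding exactly [b].
[nasal], [labial] stay as in /p'/ although /n/ differs there, so no node dominating them spread; among the remaining candidates Laryngeal is the lowest that derives the output.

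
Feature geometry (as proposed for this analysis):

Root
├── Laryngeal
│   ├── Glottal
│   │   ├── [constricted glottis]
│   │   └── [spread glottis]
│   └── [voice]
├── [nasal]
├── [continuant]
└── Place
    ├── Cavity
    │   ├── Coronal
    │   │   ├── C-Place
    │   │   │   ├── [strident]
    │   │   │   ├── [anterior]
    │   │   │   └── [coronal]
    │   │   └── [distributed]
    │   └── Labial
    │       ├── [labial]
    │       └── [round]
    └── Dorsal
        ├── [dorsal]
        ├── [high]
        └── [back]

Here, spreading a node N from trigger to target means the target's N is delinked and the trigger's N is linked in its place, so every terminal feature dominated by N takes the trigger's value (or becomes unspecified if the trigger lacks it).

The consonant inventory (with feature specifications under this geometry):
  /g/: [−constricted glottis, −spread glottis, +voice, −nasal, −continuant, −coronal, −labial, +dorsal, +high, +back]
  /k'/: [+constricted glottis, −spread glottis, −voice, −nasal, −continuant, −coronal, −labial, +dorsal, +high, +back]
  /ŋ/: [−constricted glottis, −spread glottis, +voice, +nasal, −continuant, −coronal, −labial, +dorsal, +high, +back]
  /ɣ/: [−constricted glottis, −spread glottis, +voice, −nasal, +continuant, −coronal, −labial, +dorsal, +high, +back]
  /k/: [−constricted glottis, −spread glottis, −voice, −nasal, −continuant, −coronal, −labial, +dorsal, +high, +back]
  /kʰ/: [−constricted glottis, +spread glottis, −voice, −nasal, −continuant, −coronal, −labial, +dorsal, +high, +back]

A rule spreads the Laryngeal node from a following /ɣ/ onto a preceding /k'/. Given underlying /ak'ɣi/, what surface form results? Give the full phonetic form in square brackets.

[agɣi]

The Laryngeal node dominates the terminals [constricted glottis], [spread glottis], [voice].
Spreading Laryngeal from /ɣ/ onto /k'/ replaces those values with /ɣ/'s: [−constricted glottis], [−spread glottis], [+voice]. Features outside Laryngeal ([nasal], [continuant], [coronal], …) stay as in /k'/.
The resulting bundle matches /g/ in the inventory; substituting it for /k'/ gives [agɣi].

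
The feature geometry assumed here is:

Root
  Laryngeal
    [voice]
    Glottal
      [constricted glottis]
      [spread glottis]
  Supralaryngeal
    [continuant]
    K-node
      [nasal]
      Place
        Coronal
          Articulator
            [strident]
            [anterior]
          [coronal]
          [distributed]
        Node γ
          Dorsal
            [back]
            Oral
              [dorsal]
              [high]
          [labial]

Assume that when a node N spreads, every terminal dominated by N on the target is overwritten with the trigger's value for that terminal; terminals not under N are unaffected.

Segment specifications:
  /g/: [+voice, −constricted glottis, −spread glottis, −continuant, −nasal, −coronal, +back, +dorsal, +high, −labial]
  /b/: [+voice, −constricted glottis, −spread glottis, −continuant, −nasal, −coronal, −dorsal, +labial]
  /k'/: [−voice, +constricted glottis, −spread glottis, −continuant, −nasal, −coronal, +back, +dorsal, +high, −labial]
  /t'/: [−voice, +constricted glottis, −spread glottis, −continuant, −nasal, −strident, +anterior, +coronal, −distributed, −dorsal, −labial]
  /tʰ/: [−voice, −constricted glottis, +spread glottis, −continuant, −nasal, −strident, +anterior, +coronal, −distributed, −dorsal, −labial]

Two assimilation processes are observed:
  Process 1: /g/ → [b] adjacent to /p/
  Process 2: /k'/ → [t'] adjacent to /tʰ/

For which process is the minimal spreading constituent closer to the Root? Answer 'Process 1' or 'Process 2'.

Process 2

Process 1: the features that change are [labial], [dorsal], [high], [back]; the minimal node is Node γ (depth 4).
Process 2: the features that change are [coronal], [anterior], [distributed], [strident], [dorsal], [high], [back]; the minimal node is Place (depth 3).
Place (depth 3) sits above Node γ (depth 4), making Process 2 the one with the higher spreading node.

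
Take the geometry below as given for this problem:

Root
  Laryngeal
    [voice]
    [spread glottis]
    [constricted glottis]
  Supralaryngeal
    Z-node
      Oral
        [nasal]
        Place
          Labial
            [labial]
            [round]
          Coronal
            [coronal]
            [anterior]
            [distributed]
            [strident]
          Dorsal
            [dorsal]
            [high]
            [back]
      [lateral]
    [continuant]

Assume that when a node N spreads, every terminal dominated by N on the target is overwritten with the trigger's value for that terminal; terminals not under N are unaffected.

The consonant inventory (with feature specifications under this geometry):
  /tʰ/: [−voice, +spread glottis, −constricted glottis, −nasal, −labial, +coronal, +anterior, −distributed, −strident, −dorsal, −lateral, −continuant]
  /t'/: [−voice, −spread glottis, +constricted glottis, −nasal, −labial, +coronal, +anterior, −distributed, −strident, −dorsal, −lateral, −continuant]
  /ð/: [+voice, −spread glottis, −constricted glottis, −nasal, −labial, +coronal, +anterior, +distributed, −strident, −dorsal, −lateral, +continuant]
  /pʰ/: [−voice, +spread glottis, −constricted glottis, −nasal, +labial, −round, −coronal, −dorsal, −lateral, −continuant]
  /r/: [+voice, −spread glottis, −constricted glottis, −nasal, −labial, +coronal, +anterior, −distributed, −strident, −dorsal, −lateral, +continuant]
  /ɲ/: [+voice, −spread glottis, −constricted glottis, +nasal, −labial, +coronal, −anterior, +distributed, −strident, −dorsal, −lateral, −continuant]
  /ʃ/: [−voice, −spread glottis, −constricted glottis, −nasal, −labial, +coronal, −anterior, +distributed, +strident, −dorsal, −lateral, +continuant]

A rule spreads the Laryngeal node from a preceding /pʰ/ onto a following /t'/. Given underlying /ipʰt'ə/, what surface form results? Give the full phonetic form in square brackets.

Laryngeal immediately or transitively dominates [voice], [spread glottis], [constricted glottis].
After delinking /t'/'s Laryngeal and linking /pʰ/'s, the affected terminals become [−voice], [+spread glottis], [−constricted glottis]; [nasal], [labial], [coronal], … (outside Laryngeal) are retained from /t'/.
The resulting bundle matches /tʰ/ in the inventory; substituting it for /t'/ gives [ipʰtʰə].

[ipʰtʰə]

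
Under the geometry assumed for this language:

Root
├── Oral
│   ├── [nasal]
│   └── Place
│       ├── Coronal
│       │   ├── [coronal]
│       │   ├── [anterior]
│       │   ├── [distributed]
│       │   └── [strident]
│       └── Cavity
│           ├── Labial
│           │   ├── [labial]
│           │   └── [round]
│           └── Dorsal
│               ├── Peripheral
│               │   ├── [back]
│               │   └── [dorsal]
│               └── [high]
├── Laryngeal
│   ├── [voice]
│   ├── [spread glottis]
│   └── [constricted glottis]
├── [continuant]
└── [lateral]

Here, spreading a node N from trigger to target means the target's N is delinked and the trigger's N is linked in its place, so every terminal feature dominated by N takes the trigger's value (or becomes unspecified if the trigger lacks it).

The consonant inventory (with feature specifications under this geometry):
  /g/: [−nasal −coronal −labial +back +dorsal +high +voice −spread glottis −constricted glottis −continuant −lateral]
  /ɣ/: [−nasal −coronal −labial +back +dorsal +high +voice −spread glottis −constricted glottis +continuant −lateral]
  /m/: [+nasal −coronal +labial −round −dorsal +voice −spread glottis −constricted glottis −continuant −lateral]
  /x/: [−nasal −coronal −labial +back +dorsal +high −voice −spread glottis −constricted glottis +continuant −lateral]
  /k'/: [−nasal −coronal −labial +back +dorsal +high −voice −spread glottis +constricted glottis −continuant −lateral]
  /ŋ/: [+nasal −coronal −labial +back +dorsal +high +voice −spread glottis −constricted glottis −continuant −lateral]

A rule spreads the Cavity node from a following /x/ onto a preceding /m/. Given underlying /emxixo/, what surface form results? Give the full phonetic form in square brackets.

Cavity immediately or transitively dominates [labial], [round], [back], [dorsal], [high].
Spreading Cavity from /x/ onto /m/ replaces those values with /x/'s: [−labial], [+back], [+dorsal], [+high]. Features outside Cavity ([nasal], [coronal], [voice], …) stay as in /m/.
This feature bundle is that of [ŋ], so /emxixo/ surfaces as [eŋxixo].

[eŋxixo]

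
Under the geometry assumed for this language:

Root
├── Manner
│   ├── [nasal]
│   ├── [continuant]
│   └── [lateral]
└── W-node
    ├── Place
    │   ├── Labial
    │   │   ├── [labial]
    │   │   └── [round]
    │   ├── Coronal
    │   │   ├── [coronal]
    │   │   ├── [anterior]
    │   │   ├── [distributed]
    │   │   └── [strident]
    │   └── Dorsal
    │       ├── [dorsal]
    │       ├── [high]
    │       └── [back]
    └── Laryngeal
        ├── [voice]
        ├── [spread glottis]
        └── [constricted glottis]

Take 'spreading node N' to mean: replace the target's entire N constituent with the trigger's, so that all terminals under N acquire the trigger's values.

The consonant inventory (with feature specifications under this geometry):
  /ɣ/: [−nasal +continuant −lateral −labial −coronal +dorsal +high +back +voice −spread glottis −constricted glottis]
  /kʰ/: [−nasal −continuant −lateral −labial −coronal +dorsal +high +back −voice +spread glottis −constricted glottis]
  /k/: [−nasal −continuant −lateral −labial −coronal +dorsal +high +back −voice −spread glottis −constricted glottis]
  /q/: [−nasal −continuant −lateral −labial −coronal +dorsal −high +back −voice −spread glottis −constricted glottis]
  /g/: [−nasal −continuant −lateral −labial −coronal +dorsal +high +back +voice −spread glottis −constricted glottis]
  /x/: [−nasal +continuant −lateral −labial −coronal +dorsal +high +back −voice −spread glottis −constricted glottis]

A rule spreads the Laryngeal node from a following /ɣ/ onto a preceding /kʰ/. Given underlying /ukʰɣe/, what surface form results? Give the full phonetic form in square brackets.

Terminals under Laryngeal in this geometry: [voice], [spread glottis], [constricted glottis].
Spreading Laryngeal from /ɣ/ onto /kʰ/ replaces those values with /ɣ/'s: [+voice], [−spread glottis], [−constricted glottis]. Features outside Laryngeal ([nasal], [continuant], [lateral], …) stay as in /kʰ/.
The resulting bundle matches /g/ in the inventory; substituting it for /kʰ/ gives [ugɣe].

[ugɣe]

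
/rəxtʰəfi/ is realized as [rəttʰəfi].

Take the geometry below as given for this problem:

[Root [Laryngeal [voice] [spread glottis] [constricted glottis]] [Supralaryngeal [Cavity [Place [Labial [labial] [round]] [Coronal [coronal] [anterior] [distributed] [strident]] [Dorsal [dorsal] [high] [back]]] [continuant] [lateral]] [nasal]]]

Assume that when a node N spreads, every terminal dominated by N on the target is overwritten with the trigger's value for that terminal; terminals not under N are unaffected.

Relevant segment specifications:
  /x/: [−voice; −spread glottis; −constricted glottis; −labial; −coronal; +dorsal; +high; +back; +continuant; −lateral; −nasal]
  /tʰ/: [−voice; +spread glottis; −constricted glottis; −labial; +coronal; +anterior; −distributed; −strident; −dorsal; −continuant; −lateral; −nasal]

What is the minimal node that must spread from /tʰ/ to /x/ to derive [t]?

Feature comparison: [continuant], [coronal], [anterior], [distributed], [strident], [dorsal], [high], [back] differ between /x/ and [t]; the remaining terminals match.
Tracing each changed feature up the tree, the paths first meet at Cavity; any lower node misses at least one of them.
Spreading Cavity from /tʰ/ overwrites each of those terminals with /tʰ/'s values, yielding exactly [t].
[spread glottis], a feature on which the two segments disagree outside Cavity, is unchanged — nothing dominating it spread, and Cavity is the minimal sufficient constituent.

Cavity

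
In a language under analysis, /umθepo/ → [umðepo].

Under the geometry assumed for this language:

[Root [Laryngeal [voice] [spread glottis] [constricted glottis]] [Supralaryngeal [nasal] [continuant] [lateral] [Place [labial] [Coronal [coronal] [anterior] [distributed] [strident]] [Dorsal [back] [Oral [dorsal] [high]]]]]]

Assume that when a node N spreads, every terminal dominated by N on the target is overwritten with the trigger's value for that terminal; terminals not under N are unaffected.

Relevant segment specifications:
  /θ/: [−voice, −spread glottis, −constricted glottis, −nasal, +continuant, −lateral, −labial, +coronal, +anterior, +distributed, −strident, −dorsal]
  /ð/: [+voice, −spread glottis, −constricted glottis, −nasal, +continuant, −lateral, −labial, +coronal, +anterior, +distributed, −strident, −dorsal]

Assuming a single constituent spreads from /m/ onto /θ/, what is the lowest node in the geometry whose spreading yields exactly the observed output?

[voice]

/θ/ and [ð] differ in [voice]; every other specified feature is identical.
Only a single terminal changes, and /m/ supplies the new value, so [voice] itself is the minimal spreading constituent.
[labial], [continuant] stay as in /θ/ although /m/ differs there, so no node dominating them spread; among the remaining candidates [voice] is the lowest that derives the output.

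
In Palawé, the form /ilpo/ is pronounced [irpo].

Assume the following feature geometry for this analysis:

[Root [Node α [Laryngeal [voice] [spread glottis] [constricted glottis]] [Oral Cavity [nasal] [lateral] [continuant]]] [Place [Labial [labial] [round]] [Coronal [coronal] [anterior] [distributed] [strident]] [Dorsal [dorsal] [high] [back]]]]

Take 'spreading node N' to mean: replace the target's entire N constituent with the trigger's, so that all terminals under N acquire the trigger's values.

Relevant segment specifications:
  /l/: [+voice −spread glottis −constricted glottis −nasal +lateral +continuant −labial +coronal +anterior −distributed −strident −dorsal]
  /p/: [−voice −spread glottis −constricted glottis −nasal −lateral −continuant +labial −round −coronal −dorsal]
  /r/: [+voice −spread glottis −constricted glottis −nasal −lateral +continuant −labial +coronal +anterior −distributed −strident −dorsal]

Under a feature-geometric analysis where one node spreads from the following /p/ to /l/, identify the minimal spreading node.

The alternation /l/ → [r] changes [lateral] and nothing else.
Since just one terminal is affected and it takes /p/'s value, spreading the terminal [lateral] alone is sufficient and minimal.
[continuant] — on which /p/ differs from /l/ — is unchanged, so neither Oral Cavity nor anything higher can have spread; the constituent is no larger than [lateral].

[lateral]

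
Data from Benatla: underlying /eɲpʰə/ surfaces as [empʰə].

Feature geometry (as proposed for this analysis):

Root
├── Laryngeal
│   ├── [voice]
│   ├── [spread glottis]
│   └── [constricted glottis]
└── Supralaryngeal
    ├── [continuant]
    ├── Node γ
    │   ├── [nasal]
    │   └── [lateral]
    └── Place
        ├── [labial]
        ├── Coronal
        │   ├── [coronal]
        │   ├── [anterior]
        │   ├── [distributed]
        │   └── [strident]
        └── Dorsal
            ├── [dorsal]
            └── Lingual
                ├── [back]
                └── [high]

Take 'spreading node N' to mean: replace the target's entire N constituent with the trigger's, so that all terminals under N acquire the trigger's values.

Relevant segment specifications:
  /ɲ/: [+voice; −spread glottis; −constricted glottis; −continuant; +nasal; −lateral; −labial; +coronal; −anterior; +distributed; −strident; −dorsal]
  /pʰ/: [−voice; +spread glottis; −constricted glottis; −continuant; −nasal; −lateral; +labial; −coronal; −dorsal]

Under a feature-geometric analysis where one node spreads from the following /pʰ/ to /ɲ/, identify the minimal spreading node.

Place

Feature comparison: [labial], [coronal], [anterior], [distributed], [strident] differ between /ɲ/ and [m]; the remaining terminals match.
The smallest constituent containing every changed terminal is Place — each of its daughters lacks at least one of the affected features.
If Place spreads, every terminal under it takes /pʰ/'s value, producing [m] as observed.
[nasal] — on which /pʰ/ differs from /ɲ/ — is unchanged, so neither Supralaryngeal nor anything higher can have spread; the constituent is no larger than Place.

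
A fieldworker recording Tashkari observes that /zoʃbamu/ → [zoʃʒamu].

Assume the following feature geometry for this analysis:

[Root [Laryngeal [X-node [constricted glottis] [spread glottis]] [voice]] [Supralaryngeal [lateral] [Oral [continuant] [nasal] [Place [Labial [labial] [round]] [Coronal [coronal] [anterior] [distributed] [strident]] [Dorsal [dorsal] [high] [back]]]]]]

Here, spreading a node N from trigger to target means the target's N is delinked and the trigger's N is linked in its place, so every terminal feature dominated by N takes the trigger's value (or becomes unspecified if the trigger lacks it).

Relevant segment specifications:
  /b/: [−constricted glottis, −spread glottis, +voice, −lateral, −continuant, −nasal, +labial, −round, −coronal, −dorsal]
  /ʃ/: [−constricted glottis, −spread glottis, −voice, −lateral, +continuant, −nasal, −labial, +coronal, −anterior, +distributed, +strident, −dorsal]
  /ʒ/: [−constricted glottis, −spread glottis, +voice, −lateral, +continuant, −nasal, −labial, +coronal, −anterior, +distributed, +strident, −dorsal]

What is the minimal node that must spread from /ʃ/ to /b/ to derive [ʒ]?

Oral

/b/ and [ʒ] differ in [continuant], [labial], [round], [coronal], [anterior], [distributed], [strident]; every other specified feature is identical.
The smallest constituent containing every changed terminal is Oral — each of its daughters lacks at least one of the affected features.
Spreading Oral from /ʃ/ overwrites each of those terminals with /ʃ/'s values, yielding exactly [ʒ].
[voice] stays as in /b/ although /ʃ/ differs there, so no node dominating it spread; among the remaining candidates Oral is the lowest that derives the output.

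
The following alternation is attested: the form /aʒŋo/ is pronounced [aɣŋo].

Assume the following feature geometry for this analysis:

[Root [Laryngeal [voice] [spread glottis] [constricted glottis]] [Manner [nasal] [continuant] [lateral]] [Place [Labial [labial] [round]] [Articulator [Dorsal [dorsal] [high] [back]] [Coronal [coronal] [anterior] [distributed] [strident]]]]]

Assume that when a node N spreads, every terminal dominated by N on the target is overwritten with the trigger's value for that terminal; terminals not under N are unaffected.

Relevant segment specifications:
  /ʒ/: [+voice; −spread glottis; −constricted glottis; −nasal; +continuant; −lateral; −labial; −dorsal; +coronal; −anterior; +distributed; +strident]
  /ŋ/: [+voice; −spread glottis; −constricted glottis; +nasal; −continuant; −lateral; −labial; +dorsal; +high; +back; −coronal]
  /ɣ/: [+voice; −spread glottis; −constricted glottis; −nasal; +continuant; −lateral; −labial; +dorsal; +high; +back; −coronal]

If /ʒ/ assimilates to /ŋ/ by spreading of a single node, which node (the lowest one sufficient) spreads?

Feature comparison: [coronal], [anterior], [distributed], [strident], [dorsal], [high], [back] differ between /ʒ/ and [ɣ]; the remaining terminals match.
Tracing each changed feature up the tree, the paths first meet at Articulator; any lower node misses at least one of them.
If Articulator spreads, every terminal under it takes /ŋ/'s value, producing [ɣ] as observed.
Features on which the two segments disagree outside Articulator, such as [nasal], [continuant], are unchanged — nothing dominating them spread, and Articulator is the minimal sufficient constituent.

Articulator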